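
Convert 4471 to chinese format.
Convert 4471 (decimal) → 4471 = 4×1000 + 4×100 + 7×10 + 1 → 四千四百七十一 (Chinese numeral)
四千四百七十一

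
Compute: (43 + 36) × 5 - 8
Parentheses first: 43 + 36 = 79
Multiply: 79 × 5 = 395
Subtract: 395 - 8 = 387
387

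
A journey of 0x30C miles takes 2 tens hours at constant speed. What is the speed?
Convert 0x30C (hexadecimal) → 3×256 + 12 = 780 (decimal)
Convert 2 tens (place-value notation) → 2×10 = 20 (decimal)
Compute 780 ÷ 20 = 39
39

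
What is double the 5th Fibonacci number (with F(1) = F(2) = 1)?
The 5th Fibonacci number (with F(1) = F(2) = 1): 1, 1, 2, 3, 5 → 5
Compute 5 × 2 = 10
10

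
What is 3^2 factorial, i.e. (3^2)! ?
Convert 3^2 (power) → 9 (decimal)
Compute 9! = 362880
362880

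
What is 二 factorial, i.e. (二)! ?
Convert 二 (Chinese numeral) → 2 (decimal)
Compute 2! = 2
2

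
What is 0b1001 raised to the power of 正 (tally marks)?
Convert 0b1001 (binary) → 8 + 1 = 9 (decimal)
Convert 正 (tally marks) → 5 (decimal)
Compute 9 ^ 5 = 59049
59049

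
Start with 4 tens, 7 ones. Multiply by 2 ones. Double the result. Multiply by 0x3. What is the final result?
Convert 4 tens, 7 ones (place-value notation) → 4×10 + 7 = 47 (decimal)
Start: 47
Convert 2 ones (place-value notation) → 2 (decimal)
47 × 2 = 94
94 × 2 = 188
Convert 0x3 (hexadecimal) → 3 (decimal)
188 × 3 = 564
564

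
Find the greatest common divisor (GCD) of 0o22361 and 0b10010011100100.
Convert 0o22361 (octal) → 2×4096 + 2×512 + 3×64 + 6×8 + 1 = 9457 (decimal)
Convert 0b10010011100100 (binary) → 8192 + 1024 + 128 + 64 + 32 + 4 = 9444 (decimal)
Compute gcd(9457, 9444) = 1
1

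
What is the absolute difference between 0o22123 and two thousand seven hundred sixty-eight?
Convert 0o22123 (octal) → 2×4096 + 2×512 + 1×64 + 2×8 + 3 = 9299 (decimal)
Convert two thousand seven hundred sixty-eight (English words) → 2×1000 + 7×100 + 68 = 2768 (decimal)
Compute |9299 - 2768| = 6531
6531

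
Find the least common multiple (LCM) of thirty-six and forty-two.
Convert thirty-six (English words) → 36 (decimal)
Convert forty-two (English words) → 42 (decimal)
Compute lcm(36, 42) = 252
252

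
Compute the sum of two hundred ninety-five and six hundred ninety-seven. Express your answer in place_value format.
Convert two hundred ninety-five (English words) → 2×100 + 95 = 295 (decimal)
Convert six hundred ninety-seven (English words) → 6×100 + 97 = 697 (decimal)
Compute 295 + 697 = 992
Convert 992 (decimal) → 992 = 9×100 + 9×10 + 2 → 9 hundreds, 9 tens, 2 ones (place-value notation)
9 hundreds, 9 tens, 2 ones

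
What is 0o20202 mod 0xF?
Convert 0o20202 (octal) → 2×4096 + 2×64 + 2 = 8322 (decimal)
Convert 0xF (hexadecimal) → 15 (decimal)
Compute 8322 mod 15 = 12
12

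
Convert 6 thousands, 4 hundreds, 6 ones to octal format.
Convert 6 thousands, 4 hundreds, 6 ones (place-value notation) → 6×1000 + 4×100 + 6 = 6406 (decimal)
Convert 6406 (decimal) → 6406 = 1×4096 + 4×512 + 4×64 + 6 → 0o14406 (octal)
0o14406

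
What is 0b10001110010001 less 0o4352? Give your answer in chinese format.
Convert 0b10001110010001 (binary) → 8192 + 512 + 256 + 128 + 16 + 1 = 9105 (decimal)
Convert 0o4352 (octal) → 4×512 + 3×64 + 5×8 + 2 = 2282 (decimal)
Compute 9105 - 2282 = 6823
Convert 6823 (decimal) → 6823 = 6×1000 + 8×100 + 2×10 + 3 → 六千八百二十三 (Chinese numeral)
六千八百二十三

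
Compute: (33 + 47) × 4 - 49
Parentheses first: 33 + 47 = 80
Multiply: 80 × 4 = 320
Subtract: 320 - 49 = 271
271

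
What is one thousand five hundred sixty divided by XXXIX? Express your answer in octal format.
Convert one thousand five hundred sixty (English words) → 1×1000 + 5×100 + 60 = 1560 (decimal)
Convert XXXIX (Roman numeral) → 10 + 10 + 10 + 9 = 39 (decimal)
Compute 1560 ÷ 39 = 40
Convert 40 (decimal) → 40 = 5×8 → 0o50 (octal)
0o50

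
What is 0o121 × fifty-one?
Convert 0o121 (octal) → 1×64 + 2×8 + 1 = 81 (decimal)
Convert fifty-one (English words) → 51 (decimal)
Compute 81 × 51 = 4131
4131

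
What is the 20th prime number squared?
The 20th prime number = 71
Compute 71² = 71 × 71 = 5041
5041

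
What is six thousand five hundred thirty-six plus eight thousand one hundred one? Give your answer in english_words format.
Convert six thousand five hundred thirty-six (English words) → 6×1000 + 5×100 + 36 = 6536 (decimal)
Convert eight thousand one hundred one (English words) → 8×1000 + 1×100 + 1 = 8101 (decimal)
Compute 6536 + 8101 = 14637
Convert 14637 (decimal) → 14637 = 14×1000 + 6×100 + 37 → fourteen thousand six hundred thirty-seven (English words)
fourteen thousand six hundred thirty-seven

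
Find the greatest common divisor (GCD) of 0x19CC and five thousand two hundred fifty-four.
Convert 0x19CC (hexadecimal) → 1×4096 + 9×256 + 12×16 + 12 = 6604 (decimal)
Convert five thousand two hundred fifty-four (English words) → 5×1000 + 2×100 + 54 = 5254 (decimal)
Compute gcd(6604, 5254) = 2
2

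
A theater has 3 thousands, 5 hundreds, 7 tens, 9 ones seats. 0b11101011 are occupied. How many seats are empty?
Convert 3 thousands, 5 hundreds, 7 tens, 9 ones (place-value notation) → 3×1000 + 5×100 + 7×10 + 9 = 3579 (decimal)
Convert 0b11101011 (binary) → 128 + 64 + 32 + 8 + 2 + 1 = 235 (decimal)
Compute 3579 - 235 = 3344
3344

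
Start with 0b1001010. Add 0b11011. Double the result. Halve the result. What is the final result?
Convert 0b1001010 (binary) → 64 + 8 + 2 = 74 (decimal)
Start: 74
Convert 0b11011 (binary) → 16 + 8 + 2 + 1 = 27 (decimal)
74 + 27 = 101
101 × 2 = 202
202 ÷ 2 = 101
101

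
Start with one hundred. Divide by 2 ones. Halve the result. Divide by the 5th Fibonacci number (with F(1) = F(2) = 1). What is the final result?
Convert one hundred (English words) → 1×100 = 100 (decimal)
Start: 100
Convert 2 ones (place-value notation) → 2 (decimal)
100 ÷ 2 = 50
50 ÷ 2 = 25
Convert the 5th Fibonacci number (with F(1) = F(2) = 1) (Fibonacci index) → 1, 1, 2, 3, 5 → 5 (decimal)
25 ÷ 5 = 5
5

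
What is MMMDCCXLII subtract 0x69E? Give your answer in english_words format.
Convert MMMDCCXLII (Roman numeral) → 1000 + 1000 + 1000 + 500 + 100 + 100 + 40 + 1 + 1 = 3742 (decimal)
Convert 0x69E (hexadecimal) → 6×256 + 9×16 + 14 = 1694 (decimal)
Compute 3742 - 1694 = 2048
Convert 2048 (decimal) → 2048 = 2×1000 + 48 → two thousand forty-eight (English words)
two thousand forty-eight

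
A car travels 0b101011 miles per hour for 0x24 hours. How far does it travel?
Convert 0b101011 (binary) → 32 + 8 + 2 + 1 = 43 (decimal)
Convert 0x24 (hexadecimal) → 2×16 + 4 = 36 (decimal)
Compute 43 × 36 = 1548
1548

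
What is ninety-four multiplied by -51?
Convert ninety-four (English words) → 94 (decimal)
Compute 94 × -51 = -4794
-4794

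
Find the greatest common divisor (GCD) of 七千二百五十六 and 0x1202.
Convert 七千二百五十六 (Chinese numeral) → 7×1000 + 2×100 + 5×10 + 6 = 7256 (decimal)
Convert 0x1202 (hexadecimal) → 1×4096 + 2×256 + 2 = 4610 (decimal)
Compute gcd(7256, 4610) = 2
2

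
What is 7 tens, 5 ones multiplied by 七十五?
Convert 7 tens, 5 ones (place-value notation) → 7×10 + 5 = 75 (decimal)
Convert 七十五 (Chinese numeral) → 7×10 + 5 = 75 (decimal)
Compute 75 × 75 = 5625
5625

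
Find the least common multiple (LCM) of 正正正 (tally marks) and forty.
Convert 正正正 (tally marks) → 5 + 5 + 5 = 15 (decimal)
Convert forty (English words) → 40 (decimal)
Compute lcm(15, 40) = 120
120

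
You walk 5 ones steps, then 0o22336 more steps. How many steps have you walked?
Convert 5 ones (place-value notation) → 5 (decimal)
Convert 0o22336 (octal) → 2×4096 + 2×512 + 3×64 + 3×8 + 6 = 9438 (decimal)
Compute 5 + 9438 = 9443
9443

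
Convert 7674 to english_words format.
Convert 7674 (decimal) → 7674 = 7×1000 + 6×100 + 74 → seven thousand six hundred seventy-four (English words)
seven thousand six hundred seventy-four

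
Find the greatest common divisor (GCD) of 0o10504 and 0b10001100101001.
Convert 0o10504 (octal) → 1×4096 + 5×64 + 4 = 4420 (decimal)
Convert 0b10001100101001 (binary) → 8192 + 512 + 256 + 32 + 8 + 1 = 9001 (decimal)
Compute gcd(4420, 9001) = 1
1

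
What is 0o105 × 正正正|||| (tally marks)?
Convert 0o105 (octal) → 1×64 + 5 = 69 (decimal)
Convert 正正正|||| (tally marks) → 5 + 5 + 5 + 4 = 19 (decimal)
Compute 69 × 19 = 1311
1311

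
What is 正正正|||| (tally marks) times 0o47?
Convert 正正正|||| (tally marks) → 5 + 5 + 5 + 4 = 19 (decimal)
Convert 0o47 (octal) → 4×8 + 7 = 39 (decimal)
Compute 19 × 39 = 741
741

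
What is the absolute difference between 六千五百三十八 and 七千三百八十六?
Convert 六千五百三十八 (Chinese numeral) → 6×1000 + 5×100 + 3×10 + 8 = 6538 (decimal)
Convert 七千三百八十六 (Chinese numeral) → 7×1000 + 3×100 + 8×10 + 6 = 7386 (decimal)
Compute |6538 - 7386| = 848
848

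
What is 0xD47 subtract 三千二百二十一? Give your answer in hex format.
Convert 0xD47 (hexadecimal) → 13×256 + 4×16 + 7 = 3399 (decimal)
Convert 三千二百二十一 (Chinese numeral) → 3×1000 + 2×100 + 2×10 + 1 = 3221 (decimal)
Compute 3399 - 3221 = 178
Convert 178 (decimal) → 178 = 11×16 + 2 → 0xB2 (hexadecimal)
0xB2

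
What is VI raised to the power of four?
Convert VI (Roman numeral) → 5 + 1 = 6 (decimal)
Convert four (English words) → 4 (decimal)
Compute 6 ^ 4 = 1296
1296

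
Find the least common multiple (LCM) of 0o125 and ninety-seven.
Convert 0o125 (octal) → 1×64 + 2×8 + 5 = 85 (decimal)
Convert ninety-seven (English words) → 97 (decimal)
Compute lcm(85, 97) = 8245
8245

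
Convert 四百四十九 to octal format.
Convert 四百四十九 (Chinese numeral) → 4×100 + 4×10 + 9 = 449 (decimal)
Convert 449 (decimal) → 449 = 7×64 + 1 → 0o701 (octal)
0o701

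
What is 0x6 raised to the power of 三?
Convert 0x6 (hexadecimal) → 6 (decimal)
Convert 三 (Chinese numeral) → 3 (decimal)
Compute 6 ^ 3 = 216
216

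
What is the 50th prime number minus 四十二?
The 50th prime number = 229
Convert 四十二 (Chinese numeral) → 4×10 + 2 = 42 (decimal)
Compute 229 - 42 = 187
187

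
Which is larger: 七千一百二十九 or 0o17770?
Convert 七千一百二十九 (Chinese numeral) → 7×1000 + 1×100 + 2×10 + 9 = 7129 (decimal)
Convert 0o17770 (octal) → 1×4096 + 7×512 + 7×64 + 7×8 = 8184 (decimal)
Compare 7129 vs 8184: larger = 8184
8184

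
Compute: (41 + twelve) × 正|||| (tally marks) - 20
Convert twelve (English words) → 12 (decimal)
Convert 正|||| (tally marks) → 5 + 4 = 9 (decimal)
Expression in decimal: (41 + 12) × 9 - 20
Parentheses first: 41 + 12 = 53
Multiply: 53 × 9 = 477
Subtract: 477 - 20 = 457
457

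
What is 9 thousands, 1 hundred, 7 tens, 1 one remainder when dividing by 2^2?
Convert 9 thousands, 1 hundred, 7 tens, 1 one (place-value notation) → 9×1000 + 1×100 + 7×10 + 1 = 9171 (decimal)
Convert 2^2 (power) → 4 (decimal)
Compute 9171 mod 4 = 3
3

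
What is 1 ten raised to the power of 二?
Convert 1 ten (place-value notation) → 1×10 = 10 (decimal)
Convert 二 (Chinese numeral) → 2 (decimal)
Compute 10 ^ 2 = 100
100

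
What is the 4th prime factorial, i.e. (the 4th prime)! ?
Convert the 4th prime (prime index) → 7 (decimal)
Compute 7! = 5040
5040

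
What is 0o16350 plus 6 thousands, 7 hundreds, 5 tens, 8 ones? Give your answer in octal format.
Convert 0o16350 (octal) → 1×4096 + 6×512 + 3×64 + 5×8 = 7400 (decimal)
Convert 6 thousands, 7 hundreds, 5 tens, 8 ones (place-value notation) → 6×1000 + 7×100 + 5×10 + 8 = 6758 (decimal)
Compute 7400 + 6758 = 14158
Convert 14158 (decimal) → 14158 = 3×4096 + 3×512 + 5×64 + 1×8 + 6 → 0o33516 (octal)
0o33516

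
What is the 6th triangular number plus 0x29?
The 6th triangular number = 6×7/2 = 21
Convert 0x29 (hexadecimal) → 2×16 + 9 = 41 (decimal)
Compute 21 + 41 = 62
62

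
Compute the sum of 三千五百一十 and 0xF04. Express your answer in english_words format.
Convert 三千五百一十 (Chinese numeral) → 3×1000 + 5×100 + 1×10 = 3510 (decimal)
Convert 0xF04 (hexadecimal) → 15×256 + 4 = 3844 (decimal)
Compute 3510 + 3844 = 7354
Convert 7354 (decimal) → 7354 = 7×1000 + 3×100 + 54 → seven thousand three hundred fifty-four (English words)
seven thousand three hundred fifty-four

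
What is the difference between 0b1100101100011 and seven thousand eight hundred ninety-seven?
Convert 0b1100101100011 (binary) → 4096 + 2048 + 256 + 64 + 32 + 2 + 1 = 6499 (decimal)
Convert seven thousand eight hundred ninety-seven (English words) → 7×1000 + 8×100 + 97 = 7897 (decimal)
Difference: |6499 - 7897| = 1398
1398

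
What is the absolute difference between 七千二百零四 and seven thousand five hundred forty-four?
Convert 七千二百零四 (Chinese numeral) → 7×1000 + 2×100 + 4 = 7204 (decimal)
Convert seven thousand five hundred forty-four (English words) → 7×1000 + 5×100 + 44 = 7544 (decimal)
Compute |7204 - 7544| = 340
340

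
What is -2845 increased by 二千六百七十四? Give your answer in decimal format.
Convert 二千六百七十四 (Chinese numeral) → 2×1000 + 6×100 + 7×10 + 4 = 2674 (decimal)
Compute -2845 + 2674 = -171
-171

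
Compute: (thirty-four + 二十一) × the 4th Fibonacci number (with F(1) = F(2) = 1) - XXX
Convert thirty-four (English words) → 34 (decimal)
Convert 二十一 (Chinese numeral) → 2×10 + 1 = 21 (decimal)
Convert the 4th Fibonacci number (with F(1) = F(2) = 1) (Fibonacci index) → 1, 1, 2, 3 → 3 (decimal)
Convert XXX (Roman numeral) → 10 + 10 + 10 = 30 (decimal)
Expression in decimal: (34 + 21) × 3 - 30
Parentheses first: 34 + 21 = 55
Multiply: 55 × 3 = 165
Subtract: 165 - 30 = 135
135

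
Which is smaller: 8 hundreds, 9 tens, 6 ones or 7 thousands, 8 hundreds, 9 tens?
Convert 8 hundreds, 9 tens, 6 ones (place-value notation) → 8×100 + 9×10 + 6 = 896 (decimal)
Convert 7 thousands, 8 hundreds, 9 tens (place-value notation) → 7×1000 + 8×100 + 9×10 = 7890 (decimal)
Compare 896 vs 7890: smaller = 896
896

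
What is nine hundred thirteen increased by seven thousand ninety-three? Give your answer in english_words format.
Convert nine hundred thirteen (English words) → 9×100 + 13 = 913 (decimal)
Convert seven thousand ninety-three (English words) → 7×1000 + 93 = 7093 (decimal)
Compute 913 + 7093 = 8006
Convert 8006 (decimal) → 8006 = 8×1000 + 6 → eight thousand six (English words)
eight thousand six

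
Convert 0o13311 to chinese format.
Convert 0o13311 (octal) → 1×4096 + 3×512 + 3×64 + 1×8 + 1 = 5833 (decimal)
Convert 5833 (decimal) → 5833 = 5×1000 + 8×100 + 3×10 + 3 → 五千八百三十三 (Chinese numeral)
五千八百三十三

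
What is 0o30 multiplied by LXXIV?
Convert 0o30 (octal) → 3×8 = 24 (decimal)
Convert LXXIV (Roman numeral) → 50 + 10 + 10 + 4 = 74 (decimal)
Compute 24 × 74 = 1776
1776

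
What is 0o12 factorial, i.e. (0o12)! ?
Convert 0o12 (octal) → 1×8 + 2 = 10 (decimal)
Compute 10! = 3628800
3628800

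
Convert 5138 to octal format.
Convert 5138 (decimal) → 5138 = 1×4096 + 2×512 + 2×8 + 2 → 0o12022 (octal)
0o12022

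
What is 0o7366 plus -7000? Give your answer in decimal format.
Convert 0o7366 (octal) → 7×512 + 3×64 + 6×8 + 6 = 3830 (decimal)
Compute 3830 + -7000 = -3170
-3170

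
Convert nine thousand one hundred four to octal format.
Convert nine thousand one hundred four (English words) → 9×1000 + 1×100 + 4 = 9104 (decimal)
Convert 9104 (decimal) → 9104 = 2×4096 + 1×512 + 6×64 + 2×8 → 0o21620 (octal)
0o21620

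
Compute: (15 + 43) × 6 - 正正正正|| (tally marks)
Convert 正正正正|| (tally marks) → 5 + 5 + 5 + 5 + 2 = 22 (decimal)
Expression in decimal: (15 + 43) × 6 - 22
Parentheses first: 15 + 43 = 58
Multiply: 58 × 6 = 348
Subtract: 348 - 22 = 326
326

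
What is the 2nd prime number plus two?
The 2nd prime number = 3
Convert two (English words) → 2 (decimal)
Compute 3 + 2 = 5
5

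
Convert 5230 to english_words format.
Convert 5230 (decimal) → 5230 = 5×1000 + 2×100 + 30 → five thousand two hundred thirty (English words)
five thousand two hundred thirty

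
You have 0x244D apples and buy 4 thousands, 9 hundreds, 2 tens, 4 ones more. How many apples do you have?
Convert 0x244D (hexadecimal) → 2×4096 + 4×256 + 4×16 + 13 = 9293 (decimal)
Convert 4 thousands, 9 hundreds, 2 tens, 4 ones (place-value notation) → 4×1000 + 9×100 + 2×10 + 4 = 4924 (decimal)
Compute 9293 + 4924 = 14217
14217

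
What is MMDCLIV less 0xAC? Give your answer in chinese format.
Convert MMDCLIV (Roman numeral) → 1000 + 1000 + 500 + 100 + 50 + 4 = 2654 (decimal)
Convert 0xAC (hexadecimal) → 10×16 + 12 = 172 (decimal)
Compute 2654 - 172 = 2482
Convert 2482 (decimal) → 2482 = 2×1000 + 4×100 + 8×10 + 2 → 二千四百八十二 (Chinese numeral)
二千四百八十二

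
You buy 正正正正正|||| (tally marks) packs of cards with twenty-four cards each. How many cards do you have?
Convert twenty-four (English words) → 24 (decimal)
Convert 正正正正正|||| (tally marks) → 5 + 5 + 5 + 5 + 5 + 4 = 29 (decimal)
Compute 24 × 29 = 696
696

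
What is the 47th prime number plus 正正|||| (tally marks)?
The 47th prime number = 211
Convert 正正|||| (tally marks) → 5 + 5 + 4 = 14 (decimal)
Compute 211 + 14 = 225
225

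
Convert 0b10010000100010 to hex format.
Convert 0b10010000100010 (binary) → 8192 + 1024 + 32 + 2 = 9250 (decimal)
Convert 9250 (decimal) → 9250 = 2×4096 + 4×256 + 2×16 + 2 → 0x2422 (hexadecimal)
0x2422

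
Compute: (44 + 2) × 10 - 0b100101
Convert 0b100101 (binary) → 32 + 4 + 1 = 37 (decimal)
Expression in decimal: (44 + 2) × 10 - 37
Parentheses first: 44 + 2 = 46
Multiply: 46 × 10 = 460
Subtract: 460 - 37 = 423
423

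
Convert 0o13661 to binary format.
Convert 0o13661 (octal) → 1×4096 + 3×512 + 6×64 + 6×8 + 1 = 6065 (decimal)
Convert 6065 (decimal) → 6065 = 4096 + 1024 + 512 + 256 + 128 + 32 + 16 + 1 → 0b1011110110001 (binary)
0b1011110110001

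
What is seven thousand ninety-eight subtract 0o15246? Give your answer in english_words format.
Convert seven thousand ninety-eight (English words) → 7×1000 + 98 = 7098 (decimal)
Convert 0o15246 (octal) → 1×4096 + 5×512 + 2×64 + 4×8 + 6 = 6822 (decimal)
Compute 7098 - 6822 = 276
Convert 276 (decimal) → 276 = 2×100 + 76 → two hundred seventy-six (English words)
two hundred seventy-six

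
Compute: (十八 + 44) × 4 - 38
Convert 十八 (Chinese numeral) → 1×10 + 8 = 18 (decimal)
Expression in decimal: (18 + 44) × 4 - 38
Parentheses first: 18 + 44 = 62
Multiply: 62 × 4 = 248
Subtract: 248 - 38 = 210
210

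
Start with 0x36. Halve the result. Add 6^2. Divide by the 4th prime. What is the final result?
Convert 0x36 (hexadecimal) → 3×16 + 6 = 54 (decimal)
Start: 54
54 ÷ 2 = 27
Convert 6^2 (power) → 36 (decimal)
27 + 36 = 63
Convert the 4th prime (prime index) → 7 (decimal)
63 ÷ 7 = 9
9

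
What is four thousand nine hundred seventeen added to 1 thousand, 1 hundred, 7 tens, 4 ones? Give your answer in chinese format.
Convert four thousand nine hundred seventeen (English words) → 4×1000 + 9×100 + 17 = 4917 (decimal)
Convert 1 thousand, 1 hundred, 7 tens, 4 ones (place-value notation) → 1×1000 + 1×100 + 7×10 + 4 = 1174 (decimal)
Compute 4917 + 1174 = 6091
Convert 6091 (decimal) → 6091 = 6×1000 + 9×10 + 1 → 六千零九十一 (Chinese numeral)
六千零九十一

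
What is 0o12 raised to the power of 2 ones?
Convert 0o12 (octal) → 1×8 + 2 = 10 (decimal)
Convert 2 ones (place-value notation) → 2 (decimal)
Compute 10 ^ 2 = 100
100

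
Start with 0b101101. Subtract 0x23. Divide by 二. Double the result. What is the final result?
Convert 0b101101 (binary) → 32 + 8 + 4 + 1 = 45 (decimal)
Start: 45
Convert 0x23 (hexadecimal) → 2×16 + 3 = 35 (decimal)
45 - 35 = 10
Convert 二 (Chinese numeral) → 2 (decimal)
10 ÷ 2 = 5
5 × 2 = 10
10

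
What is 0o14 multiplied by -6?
Convert 0o14 (octal) → 1×8 + 4 = 12 (decimal)
Compute 12 × -6 = -72
-72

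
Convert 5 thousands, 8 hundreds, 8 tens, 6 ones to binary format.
Convert 5 thousands, 8 hundreds, 8 tens, 6 ones (place-value notation) → 5×1000 + 8×100 + 8×10 + 6 = 5886 (decimal)
Convert 5886 (decimal) → 5886 = 4096 + 1024 + 512 + 128 + 64 + 32 + 16 + 8 + 4 + 2 → 0b1011011111110 (binary)
0b1011011111110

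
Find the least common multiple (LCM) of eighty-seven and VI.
Convert eighty-seven (English words) → 87 (decimal)
Convert VI (Roman numeral) → 5 + 1 = 6 (decimal)
Compute lcm(87, 6) = 174
174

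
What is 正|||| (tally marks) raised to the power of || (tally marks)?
Convert 正|||| (tally marks) → 5 + 4 = 9 (decimal)
Convert || (tally marks) → 2 (decimal)
Compute 9 ^ 2 = 81
81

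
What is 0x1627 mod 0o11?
Convert 0x1627 (hexadecimal) → 1×4096 + 6×256 + 2×16 + 7 = 5671 (decimal)
Convert 0o11 (octal) → 1×8 + 1 = 9 (decimal)
Compute 5671 mod 9 = 1
1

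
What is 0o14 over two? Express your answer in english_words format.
Convert 0o14 (octal) → 1×8 + 4 = 12 (decimal)
Convert two (English words) → 2 (decimal)
Compute 12 ÷ 2 = 6
Convert 6 (decimal) → six (English words)
six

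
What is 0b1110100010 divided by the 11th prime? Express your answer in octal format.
Convert 0b1110100010 (binary) → 512 + 256 + 128 + 32 + 2 = 930 (decimal)
Convert the 11th prime (prime index) → 31 (decimal)
Compute 930 ÷ 31 = 30
Convert 30 (decimal) → 30 = 3×8 + 6 → 0o36 (octal)
0o36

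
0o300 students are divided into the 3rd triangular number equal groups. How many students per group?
Convert 0o300 (octal) → 3×64 = 192 (decimal)
Convert the 3rd triangular number (triangular index) → 3×4/2 = 6 (decimal)
Compute 192 ÷ 6 = 32
32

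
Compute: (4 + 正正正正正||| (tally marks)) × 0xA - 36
Convert 正正正正正||| (tally marks) → 5 + 5 + 5 + 5 + 5 + 3 = 28 (decimal)
Convert 0xA (hexadecimal) → 10 (decimal)
Expression in decimal: (4 + 28) × 10 - 36
Parentheses first: 4 + 28 = 32
Multiply: 32 × 10 = 320
Subtract: 320 - 36 = 284
284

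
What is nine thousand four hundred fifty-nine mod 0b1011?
Convert nine thousand four hundred fifty-nine (English words) → 9×1000 + 4×100 + 59 = 9459 (decimal)
Convert 0b1011 (binary) → 8 + 2 + 1 = 11 (decimal)
Compute 9459 mod 11 = 10
10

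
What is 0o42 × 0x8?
Convert 0o42 (octal) → 4×8 + 2 = 34 (decimal)
Convert 0x8 (hexadecimal) → 8 (decimal)
Compute 34 × 8 = 272
272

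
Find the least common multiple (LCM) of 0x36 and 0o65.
Convert 0x36 (hexadecimal) → 3×16 + 6 = 54 (decimal)
Convert 0o65 (octal) → 6×8 + 5 = 53 (decimal)
Compute lcm(54, 53) = 2862
2862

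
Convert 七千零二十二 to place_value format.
Convert 七千零二十二 (Chinese numeral) → 7×1000 + 2×10 + 2 = 7022 (decimal)
Convert 7022 (decimal) → 7022 = 7×1000 + 2×10 + 2 → 7 thousands, 2 tens, 2 ones (place-value notation)
7 thousands, 2 tens, 2 ones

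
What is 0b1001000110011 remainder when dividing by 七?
Convert 0b1001000110011 (binary) → 4096 + 512 + 32 + 16 + 2 + 1 = 4659 (decimal)
Convert 七 (Chinese numeral) → 7 (decimal)
Compute 4659 mod 7 = 4
4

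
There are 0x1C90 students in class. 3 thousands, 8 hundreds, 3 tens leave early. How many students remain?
Convert 0x1C90 (hexadecimal) → 1×4096 + 12×256 + 9×16 = 7312 (decimal)
Convert 3 thousands, 8 hundreds, 3 tens (place-value notation) → 3×1000 + 8×100 + 3×10 = 3830 (decimal)
Compute 7312 - 3830 = 3482
3482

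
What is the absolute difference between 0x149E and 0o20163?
Convert 0x149E (hexadecimal) → 1×4096 + 4×256 + 9×16 + 14 = 5278 (decimal)
Convert 0o20163 (octal) → 2×4096 + 1×64 + 6×8 + 3 = 8307 (decimal)
Compute |5278 - 8307| = 3029
3029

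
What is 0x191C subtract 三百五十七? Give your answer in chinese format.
Convert 0x191C (hexadecimal) → 1×4096 + 9×256 + 1×16 + 12 = 6428 (decimal)
Convert 三百五十七 (Chinese numeral) → 3×100 + 5×10 + 7 = 357 (decimal)
Compute 6428 - 357 = 6071
Convert 6071 (decimal) → 6071 = 6×1000 + 7×10 + 1 → 六千零七十一 (Chinese numeral)
六千零七十一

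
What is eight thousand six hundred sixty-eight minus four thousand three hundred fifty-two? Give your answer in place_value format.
Convert eight thousand six hundred sixty-eight (English words) → 8×1000 + 6×100 + 68 = 8668 (decimal)
Convert four thousand three hundred fifty-two (English words) → 4×1000 + 3×100 + 52 = 4352 (decimal)
Compute 8668 - 4352 = 4316
Convert 4316 (decimal) → 4316 = 4×1000 + 3×100 + 1×10 + 6 → 4 thousands, 3 hundreds, 1 ten, 6 ones (place-value notation)
4 thousands, 3 hundreds, 1 ten, 6 ones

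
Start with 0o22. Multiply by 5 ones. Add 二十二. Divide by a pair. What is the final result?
Convert 0o22 (octal) → 2×8 + 2 = 18 (decimal)
Start: 18
Convert 5 ones (place-value notation) → 5 (decimal)
18 × 5 = 90
Convert 二十二 (Chinese numeral) → 2×10 + 2 = 22 (decimal)
90 + 22 = 112
Convert a pair (colloquial) → 2 (decimal)
112 ÷ 2 = 56
56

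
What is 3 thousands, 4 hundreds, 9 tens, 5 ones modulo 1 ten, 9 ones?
Convert 3 thousands, 4 hundreds, 9 tens, 5 ones (place-value notation) → 3×1000 + 4×100 + 9×10 + 5 = 3495 (decimal)
Convert 1 ten, 9 ones (place-value notation) → 1×10 + 9 = 19 (decimal)
Compute 3495 mod 19 = 18
18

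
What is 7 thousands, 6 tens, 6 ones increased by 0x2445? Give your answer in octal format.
Convert 7 thousands, 6 tens, 6 ones (place-value notation) → 7×1000 + 6×10 + 6 = 7066 (decimal)
Convert 0x2445 (hexadecimal) → 2×4096 + 4×256 + 4×16 + 5 = 9285 (decimal)
Compute 7066 + 9285 = 16351
Convert 16351 (decimal) → 16351 = 3×4096 + 7×512 + 7×64 + 3×8 + 7 → 0o37737 (octal)
0o37737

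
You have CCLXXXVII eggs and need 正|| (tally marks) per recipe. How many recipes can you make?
Convert CCLXXXVII (Roman numeral) → 100 + 100 + 50 + 10 + 10 + 10 + 5 + 1 + 1 = 287 (decimal)
Convert 正|| (tally marks) → 5 + 2 = 7 (decimal)
Compute 287 ÷ 7 = 41
41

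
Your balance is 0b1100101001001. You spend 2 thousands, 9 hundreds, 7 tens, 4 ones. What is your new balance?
Convert 0b1100101001001 (binary) → 4096 + 2048 + 256 + 64 + 8 + 1 = 6473 (decimal)
Convert 2 thousands, 9 hundreds, 7 tens, 4 ones (place-value notation) → 2×1000 + 9×100 + 7×10 + 4 = 2974 (decimal)
Compute 6473 - 2974 = 3499
3499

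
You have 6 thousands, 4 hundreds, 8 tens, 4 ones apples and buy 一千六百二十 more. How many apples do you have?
Convert 6 thousands, 4 hundreds, 8 tens, 4 ones (place-value notation) → 6×1000 + 4×100 + 8×10 + 4 = 6484 (decimal)
Convert 一千六百二十 (Chinese numeral) → 1×1000 + 6×100 + 2×10 = 1620 (decimal)
Compute 6484 + 1620 = 8104
8104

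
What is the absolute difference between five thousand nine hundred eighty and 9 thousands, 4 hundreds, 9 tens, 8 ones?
Convert five thousand nine hundred eighty (English words) → 5×1000 + 9×100 + 80 = 5980 (decimal)
Convert 9 thousands, 4 hundreds, 9 tens, 8 ones (place-value notation) → 9×1000 + 4×100 + 9×10 + 8 = 9498 (decimal)
Compute |5980 - 9498| = 3518
3518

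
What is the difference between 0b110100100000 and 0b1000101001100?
Convert 0b110100100000 (binary) → 2048 + 1024 + 256 + 32 = 3360 (decimal)
Convert 0b1000101001100 (binary) → 4096 + 256 + 64 + 8 + 4 = 4428 (decimal)
Difference: |3360 - 4428| = 1068
1068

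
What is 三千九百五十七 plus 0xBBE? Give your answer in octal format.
Convert 三千九百五十七 (Chinese numeral) → 3×1000 + 9×100 + 5×10 + 7 = 3957 (decimal)
Convert 0xBBE (hexadecimal) → 11×256 + 11×16 + 14 = 3006 (decimal)
Compute 3957 + 3006 = 6963
Convert 6963 (decimal) → 6963 = 1×4096 + 5×512 + 4×64 + 6×8 + 3 → 0o15463 (octal)
0o15463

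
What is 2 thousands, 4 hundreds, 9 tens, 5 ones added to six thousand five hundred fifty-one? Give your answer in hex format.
Convert 2 thousands, 4 hundreds, 9 tens, 5 ones (place-value notation) → 2×1000 + 4×100 + 9×10 + 5 = 2495 (decimal)
Convert six thousand five hundred fifty-one (English words) → 6×1000 + 5×100 + 51 = 6551 (decimal)
Compute 2495 + 6551 = 9046
Convert 9046 (decimal) → 9046 = 2×4096 + 3×256 + 5×16 + 6 → 0x2356 (hexadecimal)
0x2356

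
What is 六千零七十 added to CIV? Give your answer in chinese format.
Convert 六千零七十 (Chinese numeral) → 6×1000 + 7×10 = 6070 (decimal)
Convert CIV (Roman numeral) → 100 + 4 = 104 (decimal)
Compute 6070 + 104 = 6174
Convert 6174 (decimal) → 6174 = 6×1000 + 1×100 + 7×10 + 4 → 六千一百七十四 (Chinese numeral)
六千一百七十四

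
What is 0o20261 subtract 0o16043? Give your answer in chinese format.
Convert 0o20261 (octal) → 2×4096 + 2×64 + 6×8 + 1 = 8369 (decimal)
Convert 0o16043 (octal) → 1×4096 + 6×512 + 4×8 + 3 = 7203 (decimal)
Compute 8369 - 7203 = 1166
Convert 1166 (decimal) → 1166 = 1×1000 + 1×100 + 6×10 + 6 → 一千一百六十六 (Chinese numeral)
一千一百六十六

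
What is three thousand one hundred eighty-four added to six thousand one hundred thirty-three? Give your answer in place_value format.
Convert three thousand one hundred eighty-four (English words) → 3×1000 + 1×100 + 84 = 3184 (decimal)
Convert six thousand one hundred thirty-three (English words) → 6×1000 + 1×100 + 33 = 6133 (decimal)
Compute 3184 + 6133 = 9317
Convert 9317 (decimal) → 9317 = 9×1000 + 3×100 + 1×10 + 7 → 9 thousands, 3 hundreds, 1 ten, 7 ones (place-value notation)
9 thousands, 3 hundreds, 1 ten, 7 ones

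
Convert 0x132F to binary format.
Convert 0x132F (hexadecimal) → 1×4096 + 3×256 + 2×16 + 15 = 4911 (decimal)
Convert 4911 (decimal) → 4911 = 4096 + 512 + 256 + 32 + 8 + 4 + 2 + 1 → 0b1001100101111 (binary)
0b1001100101111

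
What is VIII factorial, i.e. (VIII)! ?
Convert VIII (Roman numeral) → 5 + 1 + 1 + 1 = 8 (decimal)
Compute 8! = 40320
40320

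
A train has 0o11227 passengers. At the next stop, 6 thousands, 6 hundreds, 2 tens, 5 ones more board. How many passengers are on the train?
Convert 0o11227 (octal) → 1×4096 + 1×512 + 2×64 + 2×8 + 7 = 4759 (decimal)
Convert 6 thousands, 6 hundreds, 2 tens, 5 ones (place-value notation) → 6×1000 + 6×100 + 2×10 + 5 = 6625 (decimal)
Compute 4759 + 6625 = 11384
11384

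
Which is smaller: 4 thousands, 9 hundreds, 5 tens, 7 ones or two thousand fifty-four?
Convert 4 thousands, 9 hundreds, 5 tens, 7 ones (place-value notation) → 4×1000 + 9×100 + 5×10 + 7 = 4957 (decimal)
Convert two thousand fifty-four (English words) → 2×1000 + 54 = 2054 (decimal)
Compare 4957 vs 2054: smaller = 2054
2054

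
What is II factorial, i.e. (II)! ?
Convert II (Roman numeral) → 1 + 1 = 2 (decimal)
Compute 2! = 2
2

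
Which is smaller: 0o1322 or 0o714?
Convert 0o1322 (octal) → 1×512 + 3×64 + 2×8 + 2 = 722 (decimal)
Convert 0o714 (octal) → 7×64 + 1×8 + 4 = 460 (decimal)
Compare 722 vs 460: smaller = 460
460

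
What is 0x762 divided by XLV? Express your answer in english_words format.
Convert 0x762 (hexadecimal) → 7×256 + 6×16 + 2 = 1890 (decimal)
Convert XLV (Roman numeral) → 40 + 5 = 45 (decimal)
Compute 1890 ÷ 45 = 42
Convert 42 (decimal) → forty-two (English words)
forty-two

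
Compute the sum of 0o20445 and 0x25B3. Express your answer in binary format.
Convert 0o20445 (octal) → 2×4096 + 4×64 + 4×8 + 5 = 8485 (decimal)
Convert 0x25B3 (hexadecimal) → 2×4096 + 5×256 + 11×16 + 3 = 9651 (decimal)
Compute 8485 + 9651 = 18136
Convert 18136 (decimal) → 18136 = 16384 + 1024 + 512 + 128 + 64 + 16 + 8 → 0b100011011011000 (binary)
0b100011011011000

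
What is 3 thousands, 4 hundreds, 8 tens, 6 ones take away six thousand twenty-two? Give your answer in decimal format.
Convert 3 thousands, 4 hundreds, 8 tens, 6 ones (place-value notation) → 3×1000 + 4×100 + 8×10 + 6 = 3486 (decimal)
Convert six thousand twenty-two (English words) → 6×1000 + 22 = 6022 (decimal)
Compute 3486 - 6022 = -2536
-2536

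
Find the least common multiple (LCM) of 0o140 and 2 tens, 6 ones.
Convert 0o140 (octal) → 1×64 + 4×8 = 96 (decimal)
Convert 2 tens, 6 ones (place-value notation) → 2×10 + 6 = 26 (decimal)
Compute lcm(96, 26) = 1248
1248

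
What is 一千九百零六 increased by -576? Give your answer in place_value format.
Convert 一千九百零六 (Chinese numeral) → 1×1000 + 9×100 + 6 = 1906 (decimal)
Compute 1906 + -576 = 1330
Convert 1330 (decimal) → 1330 = 1×1000 + 3×100 + 3×10 → 1 thousand, 3 hundreds, 3 tens (place-value notation)
1 thousand, 3 hundreds, 3 tens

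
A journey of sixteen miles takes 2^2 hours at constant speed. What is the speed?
Convert sixteen (English words) → 16 (decimal)
Convert 2^2 (power) → 4 (decimal)
Compute 16 ÷ 4 = 4
4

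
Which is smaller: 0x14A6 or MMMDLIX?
Convert 0x14A6 (hexadecimal) → 1×4096 + 4×256 + 10×16 + 6 = 5286 (decimal)
Convert MMMDLIX (Roman numeral) → 1000 + 1000 + 1000 + 500 + 50 + 9 = 3559 (decimal)
Compare 5286 vs 3559: smaller = 3559
3559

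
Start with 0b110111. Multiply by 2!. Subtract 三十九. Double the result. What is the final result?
Convert 0b110111 (binary) → 32 + 16 + 4 + 2 + 1 = 55 (decimal)
Start: 55
Convert 2! (factorial) → 2 (decimal)
55 × 2 = 110
Convert 三十九 (Chinese numeral) → 3×10 + 9 = 39 (decimal)
110 - 39 = 71
71 × 2 = 142
142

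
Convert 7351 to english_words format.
Convert 7351 (decimal) → 7351 = 7×1000 + 3×100 + 51 → seven thousand three hundred fifty-one (English words)
seven thousand three hundred fifty-one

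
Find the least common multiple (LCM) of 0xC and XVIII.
Convert 0xC (hexadecimal) → 12 (decimal)
Convert XVIII (Roman numeral) → 10 + 5 + 1 + 1 + 1 = 18 (decimal)
Compute lcm(12, 18) = 36
36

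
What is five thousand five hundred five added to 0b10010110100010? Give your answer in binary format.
Convert five thousand five hundred five (English words) → 5×1000 + 5×100 + 5 = 5505 (decimal)
Convert 0b10010110100010 (binary) → 8192 + 1024 + 256 + 128 + 32 + 2 = 9634 (decimal)
Compute 5505 + 9634 = 15139
Convert 15139 (decimal) → 15139 = 8192 + 4096 + 2048 + 512 + 256 + 32 + 2 + 1 → 0b11101100100011 (binary)
0b11101100100011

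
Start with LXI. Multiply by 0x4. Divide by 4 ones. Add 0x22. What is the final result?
Convert LXI (Roman numeral) → 50 + 10 + 1 = 61 (decimal)
Start: 61
Convert 0x4 (hexadecimal) → 4 (decimal)
61 × 4 = 244
Convert 4 ones (place-value notation) → 4 (decimal)
244 ÷ 4 = 61
Convert 0x22 (hexadecimal) → 2×16 + 2 = 34 (decimal)
61 + 34 = 95
95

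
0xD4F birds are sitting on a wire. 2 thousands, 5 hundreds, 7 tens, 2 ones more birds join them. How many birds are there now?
Convert 0xD4F (hexadecimal) → 13×256 + 4×16 + 15 = 3407 (decimal)
Convert 2 thousands, 5 hundreds, 7 tens, 2 ones (place-value notation) → 2×1000 + 5×100 + 7×10 + 2 = 2572 (decimal)
Compute 3407 + 2572 = 5979
5979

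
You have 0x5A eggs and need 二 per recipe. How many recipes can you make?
Convert 0x5A (hexadecimal) → 5×16 + 10 = 90 (decimal)
Convert 二 (Chinese numeral) → 2 (decimal)
Compute 90 ÷ 2 = 45
45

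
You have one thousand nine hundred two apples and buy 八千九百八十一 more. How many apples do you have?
Convert one thousand nine hundred two (English words) → 1×1000 + 9×100 + 2 = 1902 (decimal)
Convert 八千九百八十一 (Chinese numeral) → 8×1000 + 9×100 + 8×10 + 1 = 8981 (decimal)
Compute 1902 + 8981 = 10883
10883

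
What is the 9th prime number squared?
The 9th prime number = 23
Compute 23² = 23 × 23 = 529
529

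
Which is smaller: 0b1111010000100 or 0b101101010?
Convert 0b1111010000100 (binary) → 4096 + 2048 + 1024 + 512 + 128 + 4 = 7812 (decimal)
Convert 0b101101010 (binary) → 256 + 64 + 32 + 8 + 2 = 362 (decimal)
Compare 7812 vs 362: smaller = 362
362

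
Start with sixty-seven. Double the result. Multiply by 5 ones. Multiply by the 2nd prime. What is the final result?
Convert sixty-seven (English words) → 67 (decimal)
Start: 67
67 × 2 = 134
Convert 5 ones (place-value notation) → 5 (decimal)
134 × 5 = 670
Convert the 2nd prime (prime index) → 3 (decimal)
670 × 3 = 2010
2010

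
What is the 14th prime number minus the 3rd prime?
The 14th prime number = 43
Convert the 3rd prime (prime index) → 5 (decimal)
Compute 43 - 5 = 38
38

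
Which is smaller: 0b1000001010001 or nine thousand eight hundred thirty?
Convert 0b1000001010001 (binary) → 4096 + 64 + 16 + 1 = 4177 (decimal)
Convert nine thousand eight hundred thirty (English words) → 9×1000 + 8×100 + 30 = 9830 (decimal)
Compare 4177 vs 9830: smaller = 4177
4177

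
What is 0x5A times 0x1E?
Convert 0x5A (hexadecimal) → 5×16 + 10 = 90 (decimal)
Convert 0x1E (hexadecimal) → 1×16 + 14 = 30 (decimal)
Compute 90 × 30 = 2700
2700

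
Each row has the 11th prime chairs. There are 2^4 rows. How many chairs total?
Convert the 11th prime (prime index) → 31 (decimal)
Convert 2^4 (power) → 16 (decimal)
Compute 31 × 16 = 496
496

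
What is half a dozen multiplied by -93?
Convert half a dozen (colloquial) → 6 (decimal)
Compute 6 × -93 = -558
-558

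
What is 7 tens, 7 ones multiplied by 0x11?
Convert 7 tens, 7 ones (place-value notation) → 7×10 + 7 = 77 (decimal)
Convert 0x11 (hexadecimal) → 1×16 + 1 = 17 (decimal)
Compute 77 × 17 = 1309
1309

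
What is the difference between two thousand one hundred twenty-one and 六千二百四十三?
Convert two thousand one hundred twenty-one (English words) → 2×1000 + 1×100 + 21 = 2121 (decimal)
Convert 六千二百四十三 (Chinese numeral) → 6×1000 + 2×100 + 4×10 + 3 = 6243 (decimal)
Difference: |2121 - 6243| = 4122
4122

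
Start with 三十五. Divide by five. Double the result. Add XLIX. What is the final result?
Convert 三十五 (Chinese numeral) → 3×10 + 5 = 35 (decimal)
Start: 35
Convert five (English words) → 5 (decimal)
35 ÷ 5 = 7
7 × 2 = 14
Convert XLIX (Roman numeral) → 40 + 9 = 49 (decimal)
14 + 49 = 63
63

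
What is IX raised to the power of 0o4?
Convert IX (Roman numeral) → 9 (decimal)
Convert 0o4 (octal) → 4 (decimal)
Compute 9 ^ 4 = 6561
6561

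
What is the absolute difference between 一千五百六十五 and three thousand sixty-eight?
Convert 一千五百六十五 (Chinese numeral) → 1×1000 + 5×100 + 6×10 + 5 = 1565 (decimal)
Convert three thousand sixty-eight (English words) → 3×1000 + 68 = 3068 (decimal)
Compute |1565 - 3068| = 1503
1503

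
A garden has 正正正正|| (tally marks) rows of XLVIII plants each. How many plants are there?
Convert XLVIII (Roman numeral) → 40 + 5 + 1 + 1 + 1 = 48 (decimal)
Convert 正正正正|| (tally marks) → 5 + 5 + 5 + 5 + 2 = 22 (decimal)
Compute 48 × 22 = 1056
1056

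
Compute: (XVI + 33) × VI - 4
Convert XVI (Roman numeral) → 10 + 5 + 1 = 16 (decimal)
Convert VI (Roman numeral) → 5 + 1 = 6 (decimal)
Expression in decimal: (16 + 33) × 6 - 4
Parentheses first: 16 + 33 = 49
Multiply: 49 × 6 = 294
Subtract: 294 - 4 = 290
290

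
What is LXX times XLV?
Convert LXX (Roman numeral) → 50 + 10 + 10 = 70 (decimal)
Convert XLV (Roman numeral) → 40 + 5 = 45 (decimal)
Compute 70 × 45 = 3150
3150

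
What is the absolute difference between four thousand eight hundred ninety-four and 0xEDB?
Convert four thousand eight hundred ninety-four (English words) → 4×1000 + 8×100 + 94 = 4894 (decimal)
Convert 0xEDB (hexadecimal) → 14×256 + 13×16 + 11 = 3803 (decimal)
Compute |4894 - 3803| = 1091
1091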